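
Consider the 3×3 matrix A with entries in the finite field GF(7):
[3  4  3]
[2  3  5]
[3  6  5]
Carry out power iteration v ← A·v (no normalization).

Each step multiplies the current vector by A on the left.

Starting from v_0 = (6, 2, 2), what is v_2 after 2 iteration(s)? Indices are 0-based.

v_2 = (6, 5, 2)

v_0 = (6, 2, 2).
v_1 = A·v_0 = (4, 0, 5).
v_2 = A·v_1 = (6, 5, 2).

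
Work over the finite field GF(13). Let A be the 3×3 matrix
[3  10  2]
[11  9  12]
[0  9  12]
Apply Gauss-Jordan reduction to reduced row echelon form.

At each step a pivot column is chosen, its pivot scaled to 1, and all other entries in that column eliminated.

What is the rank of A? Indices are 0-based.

rank = 3

step 1: normalize row 0 (÷3) = (1, 12, 5)
  row 1: subtract 11×row0 = (0, 7, 9)
step 2: normalize row 1 (÷7) = (0, 1, 5)
  row 0: subtract 12×row1 = (1, 0, 10)
  row 2: subtract 9×row1 = (0, 0, 6)
step 3: normalize row 2 (÷6) = (0, 0, 1)
  row 0: subtract 10×row2 = (1, 0, 0)
  row 1: subtract 5×row2 = (0, 1, 0)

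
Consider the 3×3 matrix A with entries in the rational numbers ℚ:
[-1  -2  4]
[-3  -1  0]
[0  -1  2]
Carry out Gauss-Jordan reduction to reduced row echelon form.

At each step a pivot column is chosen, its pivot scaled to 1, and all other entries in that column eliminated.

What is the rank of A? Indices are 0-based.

rank = 3

step 1: normalize row 0 (÷-1) = (1, 2, -4)
  row 1: subtract -3×row0 = (0, 5, -12)
step 2: normalize row 1 (÷5) = (0, 1, -12/5)
  row 0: subtract 2×row1 = (1, 0, 4/5)
  row 2: subtract -1×row1 = (0, 0, -2/5)
step 3: normalize row 2 (÷-2/5) = (0, 0, 1)
  row 0: subtract 4/5×row2 = (1, 0, 0)
  row 1: subtract -12/5×row2 = (0, 1, 0)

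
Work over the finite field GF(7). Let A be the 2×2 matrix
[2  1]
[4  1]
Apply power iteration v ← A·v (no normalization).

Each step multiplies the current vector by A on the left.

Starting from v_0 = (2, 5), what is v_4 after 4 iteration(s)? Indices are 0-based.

v_4 = (3, 1)

v_0 = (2, 5).
v_1 = A·v_0 = (2, 6).
v_2 = A·v_1 = (3, 0).
v_3 = A·v_2 = (6, 5).
v_4 = A·v_3 = (3, 1).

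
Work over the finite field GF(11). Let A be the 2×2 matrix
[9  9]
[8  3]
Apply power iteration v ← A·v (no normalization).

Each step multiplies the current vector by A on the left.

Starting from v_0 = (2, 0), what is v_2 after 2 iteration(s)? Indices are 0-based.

v_2 = (9, 5)

v_0 = (2, 0).
v_1 = A·v_0 = (7, 5).
v_2 = A·v_1 = (9, 5).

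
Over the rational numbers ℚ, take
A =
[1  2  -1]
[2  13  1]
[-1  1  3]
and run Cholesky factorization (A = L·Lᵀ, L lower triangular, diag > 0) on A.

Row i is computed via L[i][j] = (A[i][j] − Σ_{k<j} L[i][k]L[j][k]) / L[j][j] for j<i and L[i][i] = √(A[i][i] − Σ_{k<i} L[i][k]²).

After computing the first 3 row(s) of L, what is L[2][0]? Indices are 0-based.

L[2][0] = -1

Step 1: L[0][0] = √(1) = 1.
  L[1][0] = (2) / L[0][0] = 2.
Step 2: L[1][1] = √(9) = 3.
  L[2][0] = (-1) / L[0][0] = -1.
  L[2][1] = (3) / L[1][1] = 1.
Step 3: L[2][2] = √(1) = 1.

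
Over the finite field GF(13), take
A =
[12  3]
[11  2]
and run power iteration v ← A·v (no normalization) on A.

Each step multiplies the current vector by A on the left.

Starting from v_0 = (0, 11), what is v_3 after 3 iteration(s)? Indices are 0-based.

v_0 = (0, 11).
v_1 = A·v_0 = (7, 9).
v_2 = A·v_1 = (7, 4).
v_3 = A·v_2 = (5, 7).

v_3 = (5, 7)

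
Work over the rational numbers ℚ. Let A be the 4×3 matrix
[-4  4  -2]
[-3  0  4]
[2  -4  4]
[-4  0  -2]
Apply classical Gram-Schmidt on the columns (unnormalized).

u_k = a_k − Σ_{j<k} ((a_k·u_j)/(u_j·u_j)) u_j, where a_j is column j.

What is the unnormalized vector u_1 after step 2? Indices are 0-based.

u_1 = (28/15, -8/5, -44/15, -32/15)

Step 1: u_0 = a_0 = (-4, -3, 2, -4).
Step 2: u_1 = a_1 − (-8/15)·u_0 = (28/15, -8/5, -44/15, -32/15).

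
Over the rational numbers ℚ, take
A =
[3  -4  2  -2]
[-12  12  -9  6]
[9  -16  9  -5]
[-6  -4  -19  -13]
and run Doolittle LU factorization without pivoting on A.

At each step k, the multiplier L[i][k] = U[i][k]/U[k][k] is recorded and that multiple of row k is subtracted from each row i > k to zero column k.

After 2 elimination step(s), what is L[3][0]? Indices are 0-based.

[col 0] pivot 3
  R1 -= -4*R0 → (0, -4, -1, -2)  (L[1][0] := -4)
  R2 -= 3*R0 → (0, -4, 3, 1)  (L[2][0] := 3)
  R3 -= -2*R0 → (0, -12, -15, -17)  (L[3][0] := -2)
[col 1] pivot -4
  R2 -= 1*R1 → (0, 0, 4, 3)  (L[2][1] := 1)
  R3 -= 3*R1 → (0, 0, -12, -11)  (L[3][1] := 3)

L[3][0] = -2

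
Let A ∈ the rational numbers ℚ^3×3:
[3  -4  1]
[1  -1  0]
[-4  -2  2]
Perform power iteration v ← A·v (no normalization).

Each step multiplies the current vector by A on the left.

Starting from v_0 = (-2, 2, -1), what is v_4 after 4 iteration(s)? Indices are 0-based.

v_0 = (-2, 2, -1).
v_1 = A·v_0 = (-15, -4, 2).
v_2 = A·v_1 = (-27, -11, 72).
v_3 = A·v_2 = (35, -16, 274).
v_4 = A·v_3 = (443, 51, 440).

v_4 = (443, 51, 440)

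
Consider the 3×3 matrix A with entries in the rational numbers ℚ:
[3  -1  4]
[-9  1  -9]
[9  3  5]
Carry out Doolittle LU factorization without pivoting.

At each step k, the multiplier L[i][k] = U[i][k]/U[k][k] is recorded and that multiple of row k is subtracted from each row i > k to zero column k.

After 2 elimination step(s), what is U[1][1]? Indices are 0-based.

[col 0] pivot 3
  R1 -= -3*R0 → (0, -2, 3)  (L[1][0] := -3)
  R2 -= 3*R0 → (0, 6, -7)  (L[2][0] := 3)
[col 1] pivot -2
  R2 -= -3*R1 → (0, 0, 2)  (L[2][1] := -3)

U[1][1] = -2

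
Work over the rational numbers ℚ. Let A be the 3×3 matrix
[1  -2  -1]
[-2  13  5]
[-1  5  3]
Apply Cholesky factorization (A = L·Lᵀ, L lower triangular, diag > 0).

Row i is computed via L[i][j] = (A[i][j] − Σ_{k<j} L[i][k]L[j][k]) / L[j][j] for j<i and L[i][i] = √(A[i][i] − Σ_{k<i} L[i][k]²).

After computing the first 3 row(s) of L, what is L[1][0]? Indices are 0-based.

L[1][0] = -2

Step 1: L[0][0] = √(1) = 1.
  L[1][0] = (-2) / L[0][0] = -2.
Step 2: L[1][1] = √(9) = 3.
  L[2][0] = (-1) / L[0][0] = -1.
  L[2][1] = (3) / L[1][1] = 1.
Step 3: L[2][2] = √(1) = 1.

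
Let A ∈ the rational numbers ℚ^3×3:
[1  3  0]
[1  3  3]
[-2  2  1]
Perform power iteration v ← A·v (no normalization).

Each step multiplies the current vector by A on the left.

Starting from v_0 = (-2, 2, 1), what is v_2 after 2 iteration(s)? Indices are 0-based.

v_0 = (-2, 2, 1).
v_1 = A·v_0 = (4, 7, 9).
v_2 = A·v_1 = (25, 52, 15).

v_2 = (25, 52, 15)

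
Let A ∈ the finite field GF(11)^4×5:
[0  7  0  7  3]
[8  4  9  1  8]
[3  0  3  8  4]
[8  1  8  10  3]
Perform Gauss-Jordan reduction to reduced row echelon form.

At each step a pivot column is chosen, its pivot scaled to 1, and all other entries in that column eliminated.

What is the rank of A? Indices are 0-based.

rank = 4

pivot(0,0): swap R0↔R1
pivot(0,0)=8: scale R0 → (1, 6, 8, 7, 1)
  clear (2,0): R2 −= (3)R0 → (0, 4, 1, 9, 1)
  clear (3,0): R3 −= (8)R0 → (0, 8, 10, 9, 6)
pivot(1,1)=7: scale R1 → (0, 1, 0, 1, 2)
  clear (0,1): R0 −= (6)R1 → (1, 0, 8, 1, 0)
  clear (2,1): R2 −= (4)R1 → (0, 0, 1, 5, 4)
  clear (3,1): R3 −= (8)R1 → (0, 0, 10, 1, 1)
pivot(2,2)=1: scale R2 → (0, 0, 1, 5, 4)
  clear (0,2): R0 −= (8)R2 → (1, 0, 0, 5, 1)
  clear (3,2): R3 −= (10)R2 → (0, 0, 0, 6, 5)
pivot(3,3)=6: scale R3 → (0, 0, 0, 1, 10)
  clear (0,3): R0 −= (5)R3 → (1, 0, 0, 0, 6)
  clear (1,3): R1 −= (1)R3 → (0, 1, 0, 0, 3)
  clear (2,3): R2 −= (5)R3 → (0, 0, 1, 0, 9)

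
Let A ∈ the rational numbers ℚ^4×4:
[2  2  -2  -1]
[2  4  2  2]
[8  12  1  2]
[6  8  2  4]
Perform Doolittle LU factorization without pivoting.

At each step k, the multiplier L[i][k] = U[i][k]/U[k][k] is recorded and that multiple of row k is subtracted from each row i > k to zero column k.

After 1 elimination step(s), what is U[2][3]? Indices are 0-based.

[col 0] pivot 2
  R1 -= 1*R0 → (0, 2, 4, 3)  (L[1][0] := 1)
  R2 -= 4*R0 → (0, 4, 9, 6)  (L[2][0] := 4)
  R3 -= 3*R0 → (0, 2, 8, 7)  (L[3][0] := 3)

U[2][3] = 6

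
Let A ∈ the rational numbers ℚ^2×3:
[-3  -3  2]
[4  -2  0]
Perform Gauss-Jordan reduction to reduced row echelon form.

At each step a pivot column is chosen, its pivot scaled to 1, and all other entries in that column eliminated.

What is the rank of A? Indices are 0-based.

pivot(0,0)=-3: scale R0 → (1, 1, -2/3)
  clear (1,0): R1 −= (4)R0 → (0, -6, 8/3)
pivot(1,1)=-6: scale R1 → (0, 1, -4/9)
  clear (0,1): R0 −= (1)R1 → (1, 0, -2/9)

rank = 2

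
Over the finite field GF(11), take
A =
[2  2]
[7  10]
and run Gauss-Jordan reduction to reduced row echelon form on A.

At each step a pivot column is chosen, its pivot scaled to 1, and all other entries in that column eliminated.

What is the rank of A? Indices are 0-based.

step 1: normalize row 0 (÷2) = (1, 1)
  row 1: subtract 7×row0 = (0, 3)
step 2: normalize row 1 (÷3) = (0, 1)
  row 0: subtract 1×row1 = (1, 0)

rank = 2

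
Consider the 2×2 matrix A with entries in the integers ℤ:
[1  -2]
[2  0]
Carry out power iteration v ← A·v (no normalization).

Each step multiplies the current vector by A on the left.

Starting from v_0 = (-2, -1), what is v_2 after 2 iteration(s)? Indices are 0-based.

v_2 = (8, 0)

v_0 = (-2, -1).
v_1 = A·v_0 = (0, -4).
v_2 = A·v_1 = (8, 0).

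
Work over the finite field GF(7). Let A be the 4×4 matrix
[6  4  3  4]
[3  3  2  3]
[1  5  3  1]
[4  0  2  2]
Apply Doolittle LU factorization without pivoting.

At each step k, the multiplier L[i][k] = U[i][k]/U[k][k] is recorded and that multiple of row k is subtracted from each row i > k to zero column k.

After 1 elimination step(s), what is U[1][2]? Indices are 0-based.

k=0: U[0][0]=6
  eliminate (1,0): mult=4, new row 1: (0, 1, 4, 1); set L[1][0]=4
  eliminate (2,0): mult=6, new row 2: (0, 2, 6, 5); set L[2][0]=6
  eliminate (3,0): mult=3, new row 3: (0, 2, 0, 4); set L[3][0]=3

U[1][2] = 4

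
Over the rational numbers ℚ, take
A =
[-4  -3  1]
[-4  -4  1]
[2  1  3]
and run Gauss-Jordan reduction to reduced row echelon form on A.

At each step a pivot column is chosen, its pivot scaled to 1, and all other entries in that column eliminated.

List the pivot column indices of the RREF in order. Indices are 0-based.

pivot columns: 0, 1, 2

pivot(0,0)=-4: scale R0 → (1, 3/4, -1/4)
  clear (1,0): R1 −= (-4)R0 → (0, -1, 0)
  clear (2,0): R2 −= (2)R0 → (0, -1/2, 7/2)
pivot(1,1)=-1: scale R1 → (0, 1, 0)
  clear (0,1): R0 −= (3/4)R1 → (1, 0, -1/4)
  clear (2,1): R2 −= (-1/2)R1 → (0, 0, 7/2)
pivot(2,2)=7/2: scale R2 → (0, 0, 1)
  clear (0,2): R0 −= (-1/4)R2 → (1, 0, 0)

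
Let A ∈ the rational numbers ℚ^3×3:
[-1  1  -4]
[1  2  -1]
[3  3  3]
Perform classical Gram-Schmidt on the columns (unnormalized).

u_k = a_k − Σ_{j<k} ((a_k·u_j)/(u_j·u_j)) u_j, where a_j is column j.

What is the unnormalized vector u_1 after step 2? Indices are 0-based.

u_1 = (21/11, 12/11, 3/11)

Step 1: u_0 = a_0 = (-1, 1, 3).
Step 2: u_1 = a_1 − (10/11)·u_0 = (21/11, 12/11, 3/11).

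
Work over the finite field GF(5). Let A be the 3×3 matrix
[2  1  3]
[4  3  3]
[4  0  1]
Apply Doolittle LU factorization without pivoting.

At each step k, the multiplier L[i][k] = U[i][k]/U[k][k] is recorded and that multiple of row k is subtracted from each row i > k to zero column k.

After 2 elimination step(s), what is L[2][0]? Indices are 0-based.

[col 0] pivot 2
  R1 -= 2*R0 → (0, 1, 2)  (L[1][0] := 2)
  R2 -= 2*R0 → (0, 3, 0)  (L[2][0] := 2)
[col 1] pivot 1
  R2 -= 3*R1 → (0, 0, 4)  (L[2][1] := 3)

L[2][0] = 2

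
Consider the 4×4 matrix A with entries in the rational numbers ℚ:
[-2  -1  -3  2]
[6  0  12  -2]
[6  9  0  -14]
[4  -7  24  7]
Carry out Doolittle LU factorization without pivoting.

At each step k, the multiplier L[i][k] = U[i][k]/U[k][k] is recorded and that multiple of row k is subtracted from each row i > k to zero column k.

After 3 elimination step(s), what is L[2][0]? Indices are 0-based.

[col 0] pivot -2
  R1 -= -3*R0 → (0, -3, 3, 4)  (L[1][0] := -3)
  R2 -= -3*R0 → (0, 6, -9, -8)  (L[2][0] := -3)
  R3 -= -2*R0 → (0, -9, 18, 11)  (L[3][0] := -2)
[col 1] pivot -3
  R2 -= -2*R1 → (0, 0, -3, 0)  (L[2][1] := -2)
  R3 -= 3*R1 → (0, 0, 9, -1)  (L[3][1] := 3)
[col 2] pivot -3
  R3 -= -3*R2 → (0, 0, 0, -1)  (L[3][2] := -3)

L[2][0] = -3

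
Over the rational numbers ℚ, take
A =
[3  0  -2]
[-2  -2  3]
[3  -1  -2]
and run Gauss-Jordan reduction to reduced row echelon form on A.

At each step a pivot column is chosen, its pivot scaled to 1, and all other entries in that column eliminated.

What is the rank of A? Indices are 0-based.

rank = 3

pivot(0,0)=3: scale R0 → (1, 0, -2/3)
  clear (1,0): R1 −= (-2)R0 → (0, -2, 5/3)
  clear (2,0): R2 −= (3)R0 → (0, -1, 0)
pivot(1,1)=-2: scale R1 → (0, 1, -5/6)
  clear (2,1): R2 −= (-1)R1 → (0, 0, -5/6)
pivot(2,2)=-5/6: scale R2 → (0, 0, 1)
  clear (0,2): R0 −= (-2/3)R2 → (1, 0, 0)
  clear (1,2): R1 −= (-5/6)R2 → (0, 1, 0)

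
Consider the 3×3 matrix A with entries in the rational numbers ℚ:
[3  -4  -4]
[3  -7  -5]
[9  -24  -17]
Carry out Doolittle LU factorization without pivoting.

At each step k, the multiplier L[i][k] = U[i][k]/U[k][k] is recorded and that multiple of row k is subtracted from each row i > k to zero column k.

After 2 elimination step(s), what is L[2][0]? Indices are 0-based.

Step 1: pivot at (0,0) is 3.
  row1 ← row1 − (1)·row0  ⇒  L[1][0]=1, U row1=(0, -3, -1)
  row2 ← row2 − (3)·row0  ⇒  L[2][0]=3, U row2=(0, -12, -5)
Step 2: pivot at (1,1) is -3.
  row2 ← row2 − (4)·row1  ⇒  L[2][1]=4, U row2=(0, 0, -1)

L[2][0] = 3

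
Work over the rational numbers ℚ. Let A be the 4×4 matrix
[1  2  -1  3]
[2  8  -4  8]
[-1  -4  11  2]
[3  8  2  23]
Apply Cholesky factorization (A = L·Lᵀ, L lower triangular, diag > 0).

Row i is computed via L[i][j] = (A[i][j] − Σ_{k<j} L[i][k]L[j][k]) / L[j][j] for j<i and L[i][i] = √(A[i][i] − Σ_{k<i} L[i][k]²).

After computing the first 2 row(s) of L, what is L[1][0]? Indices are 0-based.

Step 1: L[0][0] = √(1) = 1.
  L[1][0] = (2) / L[0][0] = 2.
Step 2: L[1][1] = √(4) = 2.

L[1][0] = 2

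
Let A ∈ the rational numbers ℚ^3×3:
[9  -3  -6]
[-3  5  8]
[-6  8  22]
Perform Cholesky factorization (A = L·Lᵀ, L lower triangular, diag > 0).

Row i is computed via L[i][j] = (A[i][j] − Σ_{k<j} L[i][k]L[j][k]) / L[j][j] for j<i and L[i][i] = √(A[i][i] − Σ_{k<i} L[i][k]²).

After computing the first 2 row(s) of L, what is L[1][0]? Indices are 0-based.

Step 1: L[0][0] = √(9) = 3.
  L[1][0] = (-3) / L[0][0] = -1.
Step 2: L[1][1] = √(4) = 2.

L[1][0] = -1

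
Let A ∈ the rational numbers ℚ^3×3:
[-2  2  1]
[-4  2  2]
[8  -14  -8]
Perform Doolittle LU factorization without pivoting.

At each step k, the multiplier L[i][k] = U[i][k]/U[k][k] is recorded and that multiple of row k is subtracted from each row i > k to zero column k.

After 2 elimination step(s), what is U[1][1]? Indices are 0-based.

U[1][1] = -2

Step 1: pivot at (0,0) is -2.
  row1 ← row1 − (2)·row0  ⇒  L[1][0]=2, U row1=(0, -2, 0)
  row2 ← row2 − (-4)·row0  ⇒  L[2][0]=-4, U row2=(0, -6, -4)
Step 2: pivot at (1,1) is -2.
  row2 ← row2 − (3)·row1  ⇒  L[2][1]=3, U row2=(0, 0, -4)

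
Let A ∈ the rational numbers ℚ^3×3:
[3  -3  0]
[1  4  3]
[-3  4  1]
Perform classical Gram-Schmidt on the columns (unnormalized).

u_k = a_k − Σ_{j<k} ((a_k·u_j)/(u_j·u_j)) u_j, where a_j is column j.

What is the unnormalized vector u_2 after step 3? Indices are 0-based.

u_2 = (48/245, -9/245, 9/49)

Step 1: u_0 = a_0 = (3, 1, -3).
Step 2: u_1 = a_1 − (-17/19)·u_0 = (-6/19, 93/19, 25/19).
Step 3: u_2 = a_2 − (0)·u_0 − (152/245)·u_1 = (48/245, -9/245, 9/49).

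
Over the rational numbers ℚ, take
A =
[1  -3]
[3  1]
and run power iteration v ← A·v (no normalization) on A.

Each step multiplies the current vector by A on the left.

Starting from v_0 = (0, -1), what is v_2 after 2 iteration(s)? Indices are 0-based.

v_2 = (6, 8)

v_0 = (0, -1).
v_1 = A·v_0 = (3, -1).
v_2 = A·v_1 = (6, 8).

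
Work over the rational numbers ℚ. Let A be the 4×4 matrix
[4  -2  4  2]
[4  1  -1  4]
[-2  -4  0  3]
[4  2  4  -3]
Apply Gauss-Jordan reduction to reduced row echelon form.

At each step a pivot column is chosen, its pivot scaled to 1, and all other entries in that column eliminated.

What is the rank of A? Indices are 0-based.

rank = 4

step 1: normalize row 0 (÷4) = (1, -1/2, 1, 1/2)
  row 1: subtract 4×row0 = (0, 3, -5, 2)
  row 2: subtract -2×row0 = (0, -5, 2, 4)
  row 3: subtract 4×row0 = (0, 4, 0, -5)
step 2: normalize row 1 (÷3) = (0, 1, -5/3, 2/3)
  row 0: subtract -1/2×row1 = (1, 0, 1/6, 5/6)
  row 2: subtract -5×row1 = (0, 0, -19/3, 22/3)
  row 3: subtract 4×row1 = (0, 0, 20/3, -23/3)
step 3: normalize row 2 (÷-19/3) = (0, 0, 1, -22/19)
  row 0: subtract 1/6×row2 = (1, 0, 0, 39/38)
  row 1: subtract -5/3×row2 = (0, 1, 0, -24/19)
  row 3: subtract 20/3×row2 = (0, 0, 0, 1/19)
step 4: normalize row 3 (÷1/19) = (0, 0, 0, 1)
  row 0: subtract 39/38×row3 = (1, 0, 0, 0)
  row 1: subtract -24/19×row3 = (0, 1, 0, 0)
  row 2: subtract -22/19×row3 = (0, 0, 1, 0)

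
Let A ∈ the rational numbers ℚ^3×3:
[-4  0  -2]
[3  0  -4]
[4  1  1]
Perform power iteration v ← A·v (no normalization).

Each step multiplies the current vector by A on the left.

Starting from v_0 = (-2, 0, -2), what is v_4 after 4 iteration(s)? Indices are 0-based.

v_4 = (-136, 80, -112)

v_0 = (-2, 0, -2).
v_1 = A·v_0 = (12, 2, -10).
v_2 = A·v_1 = (-28, 76, 40).
v_3 = A·v_2 = (32, -244, 4).
v_4 = A·v_3 = (-136, 80, -112).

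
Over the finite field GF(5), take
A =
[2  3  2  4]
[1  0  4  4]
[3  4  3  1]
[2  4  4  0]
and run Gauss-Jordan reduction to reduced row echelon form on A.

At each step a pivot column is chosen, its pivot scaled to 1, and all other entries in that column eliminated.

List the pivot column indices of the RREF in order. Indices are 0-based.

pivot columns: 0, 1, 2, 3

step 1: normalize row 0 (÷2) = (1, 4, 1, 2)
  row 1: subtract 1×row0 = (0, 1, 3, 2)
  row 2: subtract 3×row0 = (0, 2, 0, 0)
  row 3: subtract 2×row0 = (0, 1, 2, 1)
step 2: normalize row 1 (÷1) = (0, 1, 3, 2)
  row 0: subtract 4×row1 = (1, 0, 4, 4)
  row 2: subtract 2×row1 = (0, 0, 4, 1)
  row 3: subtract 1×row1 = (0, 0, 4, 4)
step 3: normalize row 2 (÷4) = (0, 0, 1, 4)
  row 0: subtract 4×row2 = (1, 0, 0, 3)
  row 1: subtract 3×row2 = (0, 1, 0, 0)
  row 3: subtract 4×row2 = (0, 0, 0, 3)
step 4: normalize row 3 (÷3) = (0, 0, 0, 1)
  row 0: subtract 3×row3 = (1, 0, 0, 0)
  row 2: subtract 4×row3 = (0, 0, 1, 0)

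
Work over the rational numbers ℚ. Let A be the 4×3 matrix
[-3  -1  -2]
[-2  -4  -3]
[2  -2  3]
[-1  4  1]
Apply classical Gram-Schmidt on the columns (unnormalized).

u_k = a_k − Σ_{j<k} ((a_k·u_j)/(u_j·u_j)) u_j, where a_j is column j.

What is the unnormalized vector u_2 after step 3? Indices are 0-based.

u_2 = (70/73, -125/657, 1115/657, 590/657)

Step 1: u_0 = a_0 = (-3, -2, 2, -1).
Step 2: u_1 = a_1 − (1/6)·u_0 = (-1/2, -11/3, -7/3, 25/6).
Step 3: u_2 = a_2 − (17/18)·u_0 − (55/219)·u_1 = (70/73, -125/657, 1115/657, 590/657).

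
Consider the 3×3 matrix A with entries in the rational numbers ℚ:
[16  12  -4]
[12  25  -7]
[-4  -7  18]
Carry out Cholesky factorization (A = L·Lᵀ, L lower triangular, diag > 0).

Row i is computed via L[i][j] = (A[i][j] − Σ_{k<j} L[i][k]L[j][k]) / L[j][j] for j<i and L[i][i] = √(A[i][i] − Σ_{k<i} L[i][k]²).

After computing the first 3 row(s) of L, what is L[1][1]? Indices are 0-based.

Step 1: L[0][0] = √(16) = 4.
  L[1][0] = (12) / L[0][0] = 3.
Step 2: L[1][1] = √(16) = 4.
  L[2][0] = (-4) / L[0][0] = -1.
  L[2][1] = (-4) / L[1][1] = -1.
Step 3: L[2][2] = √(16) = 4.

L[1][1] = 4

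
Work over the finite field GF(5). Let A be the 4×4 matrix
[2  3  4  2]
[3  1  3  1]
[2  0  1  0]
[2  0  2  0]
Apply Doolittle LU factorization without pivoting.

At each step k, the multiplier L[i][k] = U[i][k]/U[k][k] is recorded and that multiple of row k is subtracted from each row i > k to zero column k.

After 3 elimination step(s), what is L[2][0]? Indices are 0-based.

L[2][0] = 1

[col 0] pivot 2
  R1 -= 4*R0 → (0, 4, 2, 3)  (L[1][0] := 4)
  R2 -= 1*R0 → (0, 2, 2, 3)  (L[2][0] := 1)
  R3 -= 1*R0 → (0, 2, 3, 3)  (L[3][0] := 1)
[col 1] pivot 4
  R2 -= 3*R1 → (0, 0, 1, 4)  (L[2][1] := 3)
  R3 -= 3*R1 → (0, 0, 2, 4)  (L[3][1] := 3)
[col 2] pivot 1
  R3 -= 2*R2 → (0, 0, 0, 1)  (L[3][2] := 2)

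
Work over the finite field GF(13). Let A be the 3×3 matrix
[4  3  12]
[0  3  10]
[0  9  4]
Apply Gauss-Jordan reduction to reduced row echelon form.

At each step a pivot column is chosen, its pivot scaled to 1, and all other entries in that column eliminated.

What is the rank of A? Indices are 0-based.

step 1: normalize row 0 (÷4) = (1, 4, 3)
step 2: normalize row 1 (÷3) = (0, 1, 12)
  row 0: subtract 4×row1 = (1, 0, 7)
  row 2: subtract 9×row1 = (0, 0, 0)
skip col 2 (zero from row 2)

rank = 2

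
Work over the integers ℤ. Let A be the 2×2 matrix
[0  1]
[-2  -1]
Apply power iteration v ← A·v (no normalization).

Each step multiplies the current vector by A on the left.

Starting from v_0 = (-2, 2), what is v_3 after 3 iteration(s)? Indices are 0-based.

v_3 = (-6, 2)

v_0 = (-2, 2).
v_1 = A·v_0 = (2, 2).
v_2 = A·v_1 = (2, -6).
v_3 = A·v_2 = (-6, 2).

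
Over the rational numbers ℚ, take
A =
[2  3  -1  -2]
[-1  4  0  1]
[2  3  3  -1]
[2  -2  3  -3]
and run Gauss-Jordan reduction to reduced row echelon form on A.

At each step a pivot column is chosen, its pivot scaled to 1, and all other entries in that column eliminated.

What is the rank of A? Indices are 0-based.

[1] R0 /= 2  ⇒  (1, 3/2, -1/2, -1)
     R1 -= -1·R0  ⇒  (0, 11/2, -1/2, 0)
     R2 -= 2·R0  ⇒  (0, 0, 4, 1)
     R3 -= 2·R0  ⇒  (0, -5, 4, -1)
[2] R1 /= 11/2  ⇒  (0, 1, -1/11, 0)
     R0 -= 3/2·R1  ⇒  (1, 0, -4/11, -1)
     R3 -= -5·R1  ⇒  (0, 0, 39/11, -1)
[3] R2 /= 4  ⇒  (0, 0, 1, 1/4)
     R0 -= -4/11·R2  ⇒  (1, 0, 0, -10/11)
     R1 -= -1/11·R2  ⇒  (0, 1, 0, 1/44)
     R3 -= 39/11·R2  ⇒  (0, 0, 0, -83/44)
[4] R3 /= -83/44  ⇒  (0, 0, 0, 1)
     R0 -= -10/11·R3  ⇒  (1, 0, 0, 0)
     R1 -= 1/44·R3  ⇒  (0, 1, 0, 0)
     R2 -= 1/4·R3  ⇒  (0, 0, 1, 0)

rank = 4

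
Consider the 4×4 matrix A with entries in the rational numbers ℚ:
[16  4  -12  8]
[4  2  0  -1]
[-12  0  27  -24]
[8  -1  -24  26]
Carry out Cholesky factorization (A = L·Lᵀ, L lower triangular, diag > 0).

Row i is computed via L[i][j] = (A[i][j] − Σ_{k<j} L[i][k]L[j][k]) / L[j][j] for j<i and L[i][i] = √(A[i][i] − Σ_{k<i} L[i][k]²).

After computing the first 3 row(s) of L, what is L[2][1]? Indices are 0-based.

L[2][1] = 3

Step 1: L[0][0] = √(16) = 4.
  L[1][0] = (4) / L[0][0] = 1.
Step 2: L[1][1] = √(1) = 1.
  L[2][0] = (-12) / L[0][0] = -3.
  L[2][1] = (3) / L[1][1] = 3.
Step 3: L[2][2] = √(9) = 3.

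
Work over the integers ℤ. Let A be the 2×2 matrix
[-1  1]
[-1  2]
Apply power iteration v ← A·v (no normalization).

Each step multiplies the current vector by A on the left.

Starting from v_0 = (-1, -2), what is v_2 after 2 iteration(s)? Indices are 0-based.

v_0 = (-1, -2).
v_1 = A·v_0 = (-1, -3).
v_2 = A·v_1 = (-2, -5).

v_2 = (-2, -5)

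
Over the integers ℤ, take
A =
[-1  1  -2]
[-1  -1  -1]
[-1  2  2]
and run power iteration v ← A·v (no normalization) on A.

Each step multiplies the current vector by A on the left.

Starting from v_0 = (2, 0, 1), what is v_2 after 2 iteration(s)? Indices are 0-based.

v_0 = (2, 0, 1).
v_1 = A·v_0 = (-4, -3, 0).
v_2 = A·v_1 = (1, 7, -2).

v_2 = (1, 7, -2)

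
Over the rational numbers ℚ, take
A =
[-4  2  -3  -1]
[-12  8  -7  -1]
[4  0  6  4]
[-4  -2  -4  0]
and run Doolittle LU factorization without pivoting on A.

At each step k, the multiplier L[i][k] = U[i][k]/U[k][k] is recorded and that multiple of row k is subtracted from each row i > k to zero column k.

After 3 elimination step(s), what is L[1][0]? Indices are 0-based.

k=0: U[0][0]=-4
  eliminate (1,0): mult=3, new row 1: (0, 2, 2, 2); set L[1][0]=3
  eliminate (2,0): mult=-1, new row 2: (0, 2, 3, 3); set L[2][0]=-1
  eliminate (3,0): mult=1, new row 3: (0, -4, -1, 1); set L[3][0]=1
k=1: U[1][1]=2
  eliminate (2,1): mult=1, new row 2: (0, 0, 1, 1); set L[2][1]=1
  eliminate (3,1): mult=-2, new row 3: (0, 0, 3, 5); set L[3][1]=-2
k=2: U[2][2]=1
  eliminate (3,2): mult=3, new row 3: (0, 0, 0, 2); set L[3][2]=3

L[1][0] = 3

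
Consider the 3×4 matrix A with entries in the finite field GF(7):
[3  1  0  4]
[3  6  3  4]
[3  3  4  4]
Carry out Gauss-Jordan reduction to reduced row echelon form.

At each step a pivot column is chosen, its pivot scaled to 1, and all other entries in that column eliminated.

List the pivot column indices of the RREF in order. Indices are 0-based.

pivot columns: 0, 1

step 1: normalize row 0 (÷3) = (1, 5, 0, 6)
  row 1: subtract 3×row0 = (0, 5, 3, 0)
  row 2: subtract 3×row0 = (0, 2, 4, 0)
step 2: normalize row 1 (÷5) = (0, 1, 2, 0)
  row 0: subtract 5×row1 = (1, 0, 4, 6)
  row 2: subtract 2×row1 = (0, 0, 0, 0)
skip col 2 (zero from row 2)
skip col 3 (zero from row 2)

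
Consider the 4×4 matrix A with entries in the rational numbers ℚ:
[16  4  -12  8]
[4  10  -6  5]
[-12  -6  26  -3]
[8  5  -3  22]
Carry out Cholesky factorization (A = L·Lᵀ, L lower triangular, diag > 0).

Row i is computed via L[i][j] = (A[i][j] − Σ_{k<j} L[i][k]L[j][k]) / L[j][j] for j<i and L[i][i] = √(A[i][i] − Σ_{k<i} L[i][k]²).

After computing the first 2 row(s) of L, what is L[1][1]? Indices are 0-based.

L[1][1] = 3

Step 1: L[0][0] = √(16) = 4.
  L[1][0] = (4) / L[0][0] = 1.
Step 2: L[1][1] = √(9) = 3.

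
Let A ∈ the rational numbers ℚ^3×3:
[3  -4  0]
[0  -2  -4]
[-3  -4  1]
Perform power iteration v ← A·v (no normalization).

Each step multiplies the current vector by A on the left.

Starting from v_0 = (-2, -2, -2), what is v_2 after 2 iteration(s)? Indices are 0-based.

v_2 = (-42, -72, -42)

v_0 = (-2, -2, -2).
v_1 = A·v_0 = (2, 12, 12).
v_2 = A·v_1 = (-42, -72, -42).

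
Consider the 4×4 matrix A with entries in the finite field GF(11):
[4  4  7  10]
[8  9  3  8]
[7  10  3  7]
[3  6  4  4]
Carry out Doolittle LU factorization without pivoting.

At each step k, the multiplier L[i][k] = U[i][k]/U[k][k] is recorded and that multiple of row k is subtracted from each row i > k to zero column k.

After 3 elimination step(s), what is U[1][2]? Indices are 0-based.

Step 1: pivot at (0,0) is 4.
  row1 ← row1 − (2)·row0  ⇒  L[1][0]=2, U row1=(0, 1, 0, 10)
  row2 ← row2 − (10)·row0  ⇒  L[2][0]=10, U row2=(0, 3, 10, 6)
  row3 ← row3 − (9)·row0  ⇒  L[3][0]=9, U row3=(0, 3, 7, 2)
Step 2: pivot at (1,1) is 1.
  row2 ← row2 − (3)·row1  ⇒  L[2][1]=3, U row2=(0, 0, 10, 9)
  row3 ← row3 − (3)·row1  ⇒  L[3][1]=3, U row3=(0, 0, 7, 5)
Step 3: pivot at (2,2) is 10.
  row3 ← row3 − (4)·row2  ⇒  L[3][2]=4, U row3=(0, 0, 0, 2)

U[1][2] = 0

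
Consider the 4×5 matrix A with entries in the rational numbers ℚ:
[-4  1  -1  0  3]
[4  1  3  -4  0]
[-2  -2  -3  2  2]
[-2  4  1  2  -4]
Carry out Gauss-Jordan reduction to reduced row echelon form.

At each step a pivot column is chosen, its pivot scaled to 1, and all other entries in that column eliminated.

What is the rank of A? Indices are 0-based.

step 1: normalize row 0 (÷-4) = (1, -1/4, 1/4, 0, -3/4)
  row 1: subtract 4×row0 = (0, 2, 2, -4, 3)
  row 2: subtract -2×row0 = (0, -5/2, -5/2, 2, 1/2)
  row 3: subtract -2×row0 = (0, 7/2, 3/2, 2, -11/2)
step 2: normalize row 1 (÷2) = (0, 1, 1, -2, 3/2)
  row 0: subtract -1/4×row1 = (1, 0, 1/2, -1/2, -3/8)
  row 2: subtract -5/2×row1 = (0, 0, 0, -3, 17/4)
  row 3: subtract 7/2×row1 = (0, 0, -2, 9, -43/4)
step 3: exchange rows 2,3
step 3: normalize row 2 (÷-2) = (0, 0, 1, -9/2, 43/8)
  row 0: subtract 1/2×row2 = (1, 0, 0, 7/4, -49/16)
  row 1: subtract 1×row2 = (0, 1, 0, 5/2, -31/8)
step 4: normalize row 3 (÷-3) = (0, 0, 0, 1, -17/12)
  row 0: subtract 7/4×row3 = (1, 0, 0, 0, -7/12)
  row 1: subtract 5/2×row3 = (0, 1, 0, 0, -1/3)
  row 2: subtract -9/2×row3 = (0, 0, 1, 0, -1)

rank = 4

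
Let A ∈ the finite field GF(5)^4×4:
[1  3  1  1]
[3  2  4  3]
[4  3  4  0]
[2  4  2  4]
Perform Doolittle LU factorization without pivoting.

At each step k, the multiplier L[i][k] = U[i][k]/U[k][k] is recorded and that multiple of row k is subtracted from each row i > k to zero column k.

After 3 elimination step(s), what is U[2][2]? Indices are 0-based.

[col 0] pivot 1
  R1 -= 3*R0 → (0, 3, 1, 0)  (L[1][0] := 3)
  R2 -= 4*R0 → (0, 1, 0, 1)  (L[2][0] := 4)
  R3 -= 2*R0 → (0, 3, 0, 2)  (L[3][0] := 2)
[col 1] pivot 3
  R2 -= 2*R1 → (0, 0, 3, 1)  (L[2][1] := 2)
  R3 -= 1*R1 → (0, 0, 4, 2)  (L[3][1] := 1)
[col 2] pivot 3
  R3 -= 3*R2 → (0, 0, 0, 4)  (L[3][2] := 3)

U[2][2] = 3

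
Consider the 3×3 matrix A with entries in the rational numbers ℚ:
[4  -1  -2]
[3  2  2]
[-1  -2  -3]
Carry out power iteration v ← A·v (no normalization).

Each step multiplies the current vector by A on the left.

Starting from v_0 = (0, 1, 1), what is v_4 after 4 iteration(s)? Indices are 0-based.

v_0 = (0, 1, 1).
v_1 = A·v_0 = (-3, 4, -5).
v_2 = A·v_1 = (-6, -11, 10).
v_3 = A·v_2 = (-33, -20, -2).
v_4 = A·v_3 = (-108, -143, 79).

v_4 = (-108, -143, 79)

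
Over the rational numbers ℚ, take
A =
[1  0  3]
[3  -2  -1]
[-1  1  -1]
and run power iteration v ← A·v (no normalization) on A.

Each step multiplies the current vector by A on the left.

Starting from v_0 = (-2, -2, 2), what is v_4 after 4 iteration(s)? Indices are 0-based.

v_4 = (70, -2, -54)

v_0 = (-2, -2, 2).
v_1 = A·v_0 = (4, -4, -2).
v_2 = A·v_1 = (-2, 22, -6).
v_3 = A·v_2 = (-20, -44, 30).
v_4 = A·v_3 = (70, -2, -54).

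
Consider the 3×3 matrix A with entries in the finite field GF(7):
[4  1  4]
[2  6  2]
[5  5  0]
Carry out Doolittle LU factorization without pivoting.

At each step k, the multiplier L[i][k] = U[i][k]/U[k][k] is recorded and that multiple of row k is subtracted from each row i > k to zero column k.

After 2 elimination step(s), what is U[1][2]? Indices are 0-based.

k=0: U[0][0]=4
  eliminate (1,0): mult=4, new row 1: (0, 2, 0); set L[1][0]=4
  eliminate (2,0): mult=3, new row 2: (0, 2, 2); set L[2][0]=3
k=1: U[1][1]=2
  eliminate (2,1): mult=1, new row 2: (0, 0, 2); set L[2][1]=1

U[1][2] = 0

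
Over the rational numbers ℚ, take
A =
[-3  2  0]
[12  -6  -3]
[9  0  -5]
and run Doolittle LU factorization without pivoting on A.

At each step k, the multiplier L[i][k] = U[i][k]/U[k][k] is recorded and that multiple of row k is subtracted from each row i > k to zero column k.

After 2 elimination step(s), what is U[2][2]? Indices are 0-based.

U[2][2] = 4

k=0: U[0][0]=-3
  eliminate (1,0): mult=-4, new row 1: (0, 2, -3); set L[1][0]=-4
  eliminate (2,0): mult=-3, new row 2: (0, 6, -5); set L[2][0]=-3
k=1: U[1][1]=2
  eliminate (2,1): mult=3, new row 2: (0, 0, 4); set L[2][1]=3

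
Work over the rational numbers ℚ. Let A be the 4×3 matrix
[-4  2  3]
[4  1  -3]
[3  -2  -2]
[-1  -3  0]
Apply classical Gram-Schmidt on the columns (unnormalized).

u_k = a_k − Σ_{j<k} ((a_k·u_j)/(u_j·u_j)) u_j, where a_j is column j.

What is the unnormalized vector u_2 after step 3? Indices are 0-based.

u_2 = (-11/707, -241/707, 227/707, -239/707)

Step 1: u_0 = a_0 = (-4, 4, 3, -1).
Step 2: u_1 = a_1 − (-1/6)·u_0 = (4/3, 5/3, -3/2, -19/6).
Step 3: u_2 = a_2 − (-5/7)·u_0 − (12/101)·u_1 = (-11/707, -241/707, 227/707, -239/707).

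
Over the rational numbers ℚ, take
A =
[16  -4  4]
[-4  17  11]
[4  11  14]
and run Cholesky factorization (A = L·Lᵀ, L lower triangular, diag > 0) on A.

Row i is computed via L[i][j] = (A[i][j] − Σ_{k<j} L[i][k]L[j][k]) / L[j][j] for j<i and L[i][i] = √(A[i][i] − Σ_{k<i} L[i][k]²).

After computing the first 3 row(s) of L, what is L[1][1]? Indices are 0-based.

Step 1: L[0][0] = √(16) = 4.
  L[1][0] = (-4) / L[0][0] = -1.
Step 2: L[1][1] = √(16) = 4.
  L[2][0] = (4) / L[0][0] = 1.
  L[2][1] = (12) / L[1][1] = 3.
Step 3: L[2][2] = √(4) = 2.

L[1][1] = 4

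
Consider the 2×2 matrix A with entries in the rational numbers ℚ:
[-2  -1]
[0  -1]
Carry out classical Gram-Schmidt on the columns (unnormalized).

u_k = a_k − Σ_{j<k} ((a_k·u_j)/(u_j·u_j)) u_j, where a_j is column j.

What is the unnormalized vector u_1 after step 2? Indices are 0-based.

Step 1: u_0 = a_0 = (-2, 0).
Step 2: u_1 = a_1 − (1/2)·u_0 = (0, -1).

u_1 = (0, -1)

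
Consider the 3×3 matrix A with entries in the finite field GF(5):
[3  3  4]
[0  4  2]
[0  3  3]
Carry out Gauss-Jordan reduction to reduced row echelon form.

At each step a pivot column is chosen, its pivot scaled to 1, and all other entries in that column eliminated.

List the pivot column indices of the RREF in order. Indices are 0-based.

[1] R0 /= 3  ⇒  (1, 1, 3)
[2] R1 /= 4  ⇒  (0, 1, 3)
     R0 -= 1·R1  ⇒  (1, 0, 0)
     R2 -= 3·R1  ⇒  (0, 0, 4)
[3] R2 /= 4  ⇒  (0, 0, 1)
     R1 -= 3·R2  ⇒  (0, 1, 0)

pivot columns: 0, 1, 2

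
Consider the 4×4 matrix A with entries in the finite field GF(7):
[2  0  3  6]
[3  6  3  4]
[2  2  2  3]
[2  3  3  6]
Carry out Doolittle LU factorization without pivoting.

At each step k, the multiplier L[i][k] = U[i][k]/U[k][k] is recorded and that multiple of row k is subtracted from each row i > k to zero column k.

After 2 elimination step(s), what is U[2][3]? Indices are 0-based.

k=0: U[0][0]=2
  eliminate (1,0): mult=5, new row 1: (0, 6, 2, 2); set L[1][0]=5
  eliminate (2,0): mult=1, new row 2: (0, 2, 6, 4); set L[2][0]=1
  eliminate (3,0): mult=1, new row 3: (0, 3, 0, 0); set L[3][0]=1
k=1: U[1][1]=6
  eliminate (2,1): mult=5, new row 2: (0, 0, 3, 1); set L[2][1]=5
  eliminate (3,1): mult=4, new row 3: (0, 0, 6, 6); set L[3][1]=4

U[2][3] = 1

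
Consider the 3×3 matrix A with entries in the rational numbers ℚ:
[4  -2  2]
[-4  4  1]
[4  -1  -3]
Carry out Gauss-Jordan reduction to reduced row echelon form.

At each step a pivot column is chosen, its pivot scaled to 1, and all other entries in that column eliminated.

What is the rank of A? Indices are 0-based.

[1] R0 /= 4  ⇒  (1, -1/2, 1/2)
     R1 -= -4·R0  ⇒  (0, 2, 3)
     R2 -= 4·R0  ⇒  (0, 1, -5)
[2] R1 /= 2  ⇒  (0, 1, 3/2)
     R0 -= -1/2·R1  ⇒  (1, 0, 5/4)
     R2 -= 1·R1  ⇒  (0, 0, -13/2)
[3] R2 /= -13/2  ⇒  (0, 0, 1)
     R0 -= 5/4·R2  ⇒  (1, 0, 0)
     R1 -= 3/2·R2  ⇒  (0, 1, 0)

rank = 3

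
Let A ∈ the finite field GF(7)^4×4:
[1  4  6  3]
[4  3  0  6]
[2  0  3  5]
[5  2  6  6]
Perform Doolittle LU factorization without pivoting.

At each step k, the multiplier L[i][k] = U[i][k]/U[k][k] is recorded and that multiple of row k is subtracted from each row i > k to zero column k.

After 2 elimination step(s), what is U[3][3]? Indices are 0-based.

U[3][3] = 2

k=0: U[0][0]=1
  eliminate (1,0): mult=4, new row 1: (0, 1, 4, 1); set L[1][0]=4
  eliminate (2,0): mult=2, new row 2: (0, 6, 5, 6); set L[2][0]=2
  eliminate (3,0): mult=5, new row 3: (0, 3, 4, 5); set L[3][0]=5
k=1: U[1][1]=1
  eliminate (2,1): mult=6, new row 2: (0, 0, 2, 0); set L[2][1]=6
  eliminate (3,1): mult=3, new row 3: (0, 0, 6, 2); set L[3][1]=3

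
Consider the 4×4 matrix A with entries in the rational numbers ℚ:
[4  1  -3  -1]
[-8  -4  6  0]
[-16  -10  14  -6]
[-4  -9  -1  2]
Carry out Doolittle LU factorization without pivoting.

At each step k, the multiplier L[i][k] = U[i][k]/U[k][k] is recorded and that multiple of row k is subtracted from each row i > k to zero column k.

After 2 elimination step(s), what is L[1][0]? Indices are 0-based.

k=0: U[0][0]=4
  eliminate (1,0): mult=-2, new row 1: (0, -2, 0, -2); set L[1][0]=-2
  eliminate (2,0): mult=-4, new row 2: (0, -6, 2, -10); set L[2][0]=-4
  eliminate (3,0): mult=-1, new row 3: (0, -8, -4, 1); set L[3][0]=-1
k=1: U[1][1]=-2
  eliminate (2,1): mult=3, new row 2: (0, 0, 2, -4); set L[2][1]=3
  eliminate (3,1): mult=4, new row 3: (0, 0, -4, 9); set L[3][1]=4

L[1][0] = -2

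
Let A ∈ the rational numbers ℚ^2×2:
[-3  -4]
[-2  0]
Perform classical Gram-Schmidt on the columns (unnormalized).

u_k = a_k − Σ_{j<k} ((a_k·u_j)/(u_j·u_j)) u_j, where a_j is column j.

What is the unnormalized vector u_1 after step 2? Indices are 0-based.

u_1 = (-16/13, 24/13)

Step 1: u_0 = a_0 = (-3, -2).
Step 2: u_1 = a_1 − (12/13)·u_0 = (-16/13, 24/13).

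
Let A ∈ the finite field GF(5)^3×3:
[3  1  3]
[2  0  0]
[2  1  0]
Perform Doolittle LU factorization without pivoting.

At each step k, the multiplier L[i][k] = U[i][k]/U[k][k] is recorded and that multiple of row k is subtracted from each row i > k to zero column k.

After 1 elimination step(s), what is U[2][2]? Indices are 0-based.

[col 0] pivot 3
  R1 -= 4*R0 → (0, 1, 3)  (L[1][0] := 4)
  R2 -= 4*R0 → (0, 2, 3)  (L[2][0] := 4)

U[2][2] = 3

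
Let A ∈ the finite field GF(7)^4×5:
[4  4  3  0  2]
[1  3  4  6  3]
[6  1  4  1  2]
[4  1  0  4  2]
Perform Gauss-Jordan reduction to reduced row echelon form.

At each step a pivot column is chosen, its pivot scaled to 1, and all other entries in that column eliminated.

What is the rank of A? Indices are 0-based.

step 1: normalize row 0 (÷4) = (1, 1, 6, 0, 4)
  row 1: subtract 1×row0 = (0, 2, 5, 6, 6)
  row 2: subtract 6×row0 = (0, 2, 3, 1, 6)
  row 3: subtract 4×row0 = (0, 4, 4, 4, 0)
step 2: normalize row 1 (÷2) = (0, 1, 6, 3, 3)
  row 0: subtract 1×row1 = (1, 0, 0, 4, 1)
  row 2: subtract 2×row1 = (0, 0, 5, 2, 0)
  row 3: subtract 4×row1 = (0, 0, 1, 6, 2)
step 3: normalize row 2 (÷5) = (0, 0, 1, 6, 0)
  row 1: subtract 6×row2 = (0, 1, 0, 2, 3)
  row 3: subtract 1×row2 = (0, 0, 0, 0, 2)
skip col 3 (zero from row 3)
step 4: normalize row 3 (÷2) = (0, 0, 0, 0, 1)
  row 0: subtract 1×row3 = (1, 0, 0, 4, 0)
  row 1: subtract 3×row3 = (0, 1, 0, 2, 0)

rank = 4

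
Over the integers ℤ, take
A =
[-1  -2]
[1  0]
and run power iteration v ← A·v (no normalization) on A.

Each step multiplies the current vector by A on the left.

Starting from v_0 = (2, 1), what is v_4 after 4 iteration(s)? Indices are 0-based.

v_4 = (-8, 8)

v_0 = (2, 1).
v_1 = A·v_0 = (-4, 2).
v_2 = A·v_1 = (0, -4).
v_3 = A·v_2 = (8, 0).
v_4 = A·v_3 = (-8, 8).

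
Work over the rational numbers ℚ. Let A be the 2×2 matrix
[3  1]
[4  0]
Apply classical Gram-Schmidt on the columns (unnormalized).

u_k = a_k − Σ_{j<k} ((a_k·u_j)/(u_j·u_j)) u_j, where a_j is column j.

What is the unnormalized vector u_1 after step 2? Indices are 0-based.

Step 1: u_0 = a_0 = (3, 4).
Step 2: u_1 = a_1 − (3/25)·u_0 = (16/25, -12/25).

u_1 = (16/25, -12/25)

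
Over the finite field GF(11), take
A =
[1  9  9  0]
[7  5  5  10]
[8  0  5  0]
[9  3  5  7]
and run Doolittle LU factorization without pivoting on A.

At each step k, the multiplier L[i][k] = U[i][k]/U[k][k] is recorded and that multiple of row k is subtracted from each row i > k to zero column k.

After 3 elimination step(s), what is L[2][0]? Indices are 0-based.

L[2][0] = 8

[col 0] pivot 1
  R1 -= 7*R0 → (0, 8, 8, 10)  (L[1][0] := 7)
  R2 -= 8*R0 → (0, 5, 10, 0)  (L[2][0] := 8)
  R3 -= 9*R0 → (0, 10, 1, 7)  (L[3][0] := 9)
[col 1] pivot 8
  R2 -= 2*R1 → (0, 0, 5, 2)  (L[2][1] := 2)
  R3 -= 4*R1 → (0, 0, 2, 0)  (L[3][1] := 4)
[col 2] pivot 5
  R3 -= 7*R2 → (0, 0, 0, 8)  (L[3][2] := 7)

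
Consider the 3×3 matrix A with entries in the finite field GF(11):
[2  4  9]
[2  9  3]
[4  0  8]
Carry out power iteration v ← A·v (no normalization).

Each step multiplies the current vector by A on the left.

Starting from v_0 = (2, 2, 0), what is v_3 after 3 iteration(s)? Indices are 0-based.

v_0 = (2, 2, 0).
v_1 = A·v_0 = (1, 0, 8).
v_2 = A·v_1 = (8, 4, 2).
v_3 = A·v_2 = (6, 3, 4).

v_3 = (6, 3, 4)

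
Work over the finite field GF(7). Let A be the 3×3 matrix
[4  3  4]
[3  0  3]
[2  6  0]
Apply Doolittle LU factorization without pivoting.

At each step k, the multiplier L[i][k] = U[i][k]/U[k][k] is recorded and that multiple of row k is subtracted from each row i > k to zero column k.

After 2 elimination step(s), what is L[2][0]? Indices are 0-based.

Step 1: pivot at (0,0) is 4.
  row1 ← row1 − (6)·row0  ⇒  L[1][0]=6, U row1=(0, 3, 0)
  row2 ← row2 − (4)·row0  ⇒  L[2][0]=4, U row2=(0, 1, 5)
Step 2: pivot at (1,1) is 3.
  row2 ← row2 − (5)·row1  ⇒  L[2][1]=5, U row2=(0, 0, 5)

L[2][0] = 4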